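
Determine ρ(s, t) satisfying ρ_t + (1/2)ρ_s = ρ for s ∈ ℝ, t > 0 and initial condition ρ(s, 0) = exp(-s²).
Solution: Substitute ρ = exp(t)u, i.e. u = exp(-t)ρ.
By the product rule, ρ_t = exp(t)(u_t + u), ρ_s = exp(t)u_s.
Substituting into the PDE and dividing by exp(t): u_t + u + (1/2)u_s = u.
The lower-order terms cancel, leaving the standard advection equation u_t + (1/2)u_s = 0.
Initial data for u: u(s,0) = ρ(s,0) = exp(-s²).
Solve for u:
  By method of characteristics (waves move right with speed 1/2):
  Along characteristics s - (1/2)t = const, u is constant, so u(s,t) = f(s - (1/2)t) with f = u(·, 0).
Hence u(s,t) = exp(-(s - t/2)²).
Transform back: ρ(s,t) = exp(t)u(s,t).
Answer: ρ(s, t) = exp(t)exp(-(s - t/2)²)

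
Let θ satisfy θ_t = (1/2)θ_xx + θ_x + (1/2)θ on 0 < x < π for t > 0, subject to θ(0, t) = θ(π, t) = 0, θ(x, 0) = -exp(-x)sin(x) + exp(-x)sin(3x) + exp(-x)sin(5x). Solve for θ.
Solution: Substitute θ = exp(-x)u.
Then θ_x = exp(-x)(u_x - u), θ_xx = exp(-x)(u_xx - 2u_x + u), θ_t = exp(-x)u_t; substituting and dividing by exp(-x), the lower-order terms cancel: u_t = (1/2)u_xx (standard heat equation).
Data for u: u(x,0) = exp(x)θ(x,0) = -sin(x) + sin(3x) + sin(5x). The boundary conditions carry over: u(0,t) = u(π,t) = 0.
Separating variables: u = Σ c_n exp(-n²t/2) sin(nx). From u(x,0) = -sin(x) + sin(3x) + sin(5x): c_1=-1, c_3=1, c_5=1.
So u(x,t) = -exp(-t/2)sin(x) + exp(-9t/2)sin(3x) + exp(-25t/2)sin(5x), and θ(x,t) = exp(-x)u(x,t).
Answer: θ(x, t) = -exp(-t/2)exp(-x)sin(x) + exp(-9t/2)exp(-x)sin(3x) + exp(-25t/2)exp(-x)sin(5x)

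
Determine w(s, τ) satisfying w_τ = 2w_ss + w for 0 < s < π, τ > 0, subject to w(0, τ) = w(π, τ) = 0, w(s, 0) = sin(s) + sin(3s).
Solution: Substitute w = exp(τ)u, i.e. u = exp(-τ)w.
By the product rule, w_τ = exp(τ)(u_τ + u), w_ss = exp(τ)u_ss.
Substituting into the PDE and dividing by exp(τ): u_τ + u = 2u_ss + u.
The lower-order terms cancel, leaving the standard heat equation u_τ = 2u_ss.
Initial data for u: u(s,0) = w(s,0) = sin(s) + sin(3s). The boundary conditions carry over: u(0,τ) = u(π,τ) = 0.
Solve for u:
  Using separation of variables u = X(s)T(τ):
  Eigenfunctions: sin(ns), n = 1, 2, 3, ...
  General solution: u(s, τ) = Σ c_n sin(ns) exp(-2n² τ)
  Matching u(s,0) = sin(s) + sin(3s) term by term: c_1=1, c_3=1.
Hence u(s,τ) = exp(-2τ)sin(s) + exp(-18τ)sin(3s).
Transform back: w(s,τ) = exp(τ)u(s,τ).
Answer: w(s, τ) = exp(-τ)sin(s) + exp(-17τ)sin(3s)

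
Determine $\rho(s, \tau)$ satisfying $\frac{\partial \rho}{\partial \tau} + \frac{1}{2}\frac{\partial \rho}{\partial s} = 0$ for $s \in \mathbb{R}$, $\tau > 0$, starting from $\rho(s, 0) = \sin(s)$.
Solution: By method of characteristics (waves move right with speed 1/2):
Along characteristics $s - \frac{1}{2}\tau =$ const, $\rho$ is constant, so $\rho(s,\tau) = f(s - \frac{1}{2}\tau)$ with $f = \rho( \cdot , 0)$.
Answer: $\rho(s, \tau) = - \sin(\tau/2 - s)$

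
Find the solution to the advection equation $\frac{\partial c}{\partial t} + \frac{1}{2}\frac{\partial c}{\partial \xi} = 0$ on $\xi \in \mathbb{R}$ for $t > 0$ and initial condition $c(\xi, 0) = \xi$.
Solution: By method of characteristics (waves move right with speed 1/2):
Along characteristics $\xi - \frac{1}{2}t =$ const, $c$ is constant, so $c(\xi,t) = f(\xi - \frac{1}{2}t)$ with $f = c( \cdot , 0)$.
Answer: $c(\xi, t) = \xi - \frac{1}{2} t$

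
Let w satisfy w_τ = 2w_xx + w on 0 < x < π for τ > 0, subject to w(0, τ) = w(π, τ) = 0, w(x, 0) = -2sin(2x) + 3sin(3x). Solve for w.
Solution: Substitute w = exp(τ)u, i.e. u = exp(-τ)w.
By the product rule, w_τ = exp(τ)(u_τ + u), w_xx = exp(τ)u_xx.
Substituting into the PDE and dividing by exp(τ): u_τ + u = 2u_xx + u.
The lower-order terms cancel, leaving the standard heat equation u_τ = 2u_xx.
Initial data for u: u(x,0) = w(x,0) = -2sin(2x) + 3sin(3x). The boundary conditions carry over: u(0,τ) = u(π,τ) = 0.
Solve for u:
  Using separation of variables u = X(x)T(τ):
  Eigenfunctions: sin(nx), n = 1, 2, 3, ...
  General solution: u(x, τ) = Σ c_n sin(nx) exp(-2n² τ)
  Matching u(x,0) = -2sin(2x) + 3sin(3x) term by term: c_2=-2, c_3=3.
Hence u(x,τ) = -2exp(-8τ)sin(2x) + 3exp(-18τ)sin(3x).
Transform back: w(x,τ) = exp(τ)u(x,τ).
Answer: w(x, τ) = -2exp(-7τ)sin(2x) + 3exp(-17τ)sin(3x)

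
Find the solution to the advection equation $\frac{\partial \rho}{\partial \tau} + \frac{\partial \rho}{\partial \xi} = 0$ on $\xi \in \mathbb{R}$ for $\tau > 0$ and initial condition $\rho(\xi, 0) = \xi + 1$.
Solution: By characteristics ($d\xi/d\tau = 1$), $\rho(\xi,\tau) = f(\xi - \tau)$ with $f = \rho( \cdot , 0)$.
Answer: $\rho(\xi, \tau) = - \tau + \xi + 1$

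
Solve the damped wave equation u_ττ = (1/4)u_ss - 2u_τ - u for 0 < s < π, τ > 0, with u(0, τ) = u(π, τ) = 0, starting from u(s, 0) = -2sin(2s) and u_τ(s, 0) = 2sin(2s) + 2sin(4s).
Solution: Substitute u = exp(-τ)w, i.e. w = exp(τ)u.
By the product rule, u_τ = exp(-τ)(w_τ - w), u_ττ = exp(-τ)(w_ττ - 2w_τ + w), u_ss = exp(-τ)w_ss.
Substituting into the PDE and dividing by exp(-τ): w_ττ - 2w_τ + w = (1/4)w_ss - 2(w_τ - w) - w.
The lower-order terms cancel, leaving the standard wave equation w_ττ = (1/4)w_ss.
Initial data for w: w(s,0) = u(s,0) = -2sin(2s); w_τ(s,0) = u_τ(s,0) + u(s,0) = 2sin(4s). The boundary conditions carry over: w(0,τ) = w(π,τ) = 0.
Solve for w:
  Using separation of variables w = X(s)T(τ):
  Eigenfunctions: sin(ns), n = 1, 2, 3, ...
  General solution: w(s, τ) = Σ [A_n cos(n τ/2) + B_n sin(n τ/2)] sin(ns)
  From w(s,0) = -2sin(2s): A_2=-2. From w_τ(s,0) = 2sin(4s), using w_τ(s,0) = Σ ω_n B_n sin(ns) with ω_n = n/2: B_4 = 2/2 = 1.
Hence w(s,τ) = -2sin(2s)cos(τ) + sin(4s)sin(2τ).
Transform back: u(s,τ) = exp(-τ)w(s,τ).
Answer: u(s, τ) = -2exp(-τ)sin(2s)cos(τ) + exp(-τ)sin(4s)sin(2τ)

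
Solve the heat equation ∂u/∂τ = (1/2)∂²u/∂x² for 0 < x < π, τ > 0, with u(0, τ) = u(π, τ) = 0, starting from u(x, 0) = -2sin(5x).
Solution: Separating variables: u = Σ c_n exp(-n²τ/2) sin(nx). From u(x,0) = -2sin(5x): c_5=-2.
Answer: u(x, τ) = -2exp(-25τ/2)sin(5x)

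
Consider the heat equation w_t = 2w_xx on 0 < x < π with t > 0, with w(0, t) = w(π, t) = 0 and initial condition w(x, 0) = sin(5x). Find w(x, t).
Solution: Separating variables: w = Σ c_n exp(-2n²t) sin(nx). From w(x,0) = sin(5x): c_5=1.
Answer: w(x, t) = exp(-50t)sin(5x)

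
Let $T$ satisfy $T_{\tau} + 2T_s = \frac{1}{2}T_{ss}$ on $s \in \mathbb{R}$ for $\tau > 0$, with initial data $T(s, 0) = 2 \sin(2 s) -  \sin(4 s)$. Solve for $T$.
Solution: Moving frame: $\eta = s - 2\tau$, $\sigma = \tau$, $T = u(\eta,\sigma)$, so $T_{\tau} = u_{\sigma} - 2u_{\eta}$ and $T_{ss} = u_{\eta\eta}$.
Hence $T_{\tau} + 2T_s = u_{\sigma}$ and the PDE becomes the heat equation $u_{\sigma} = \frac{1}{2}u_{\eta\eta}$ on $\eta \in \mathbb{R}$.
Initial data: $u(\eta,0) = T(\eta,0) = 2 \sin(2 \eta) - \sin(4 \eta)$. Each mode $\sin(n\eta)$ decays as $e^{-n^2\sigma/2}$ on $\mathbb{R}$, so $u(\eta,\sigma) = \sum c_n e^{-n^2\sigma/2} \sin(n\eta)$ with $c_2=2, c_4=-1$: $u(\eta,\sigma) = 2 e^{-2 \sigma} \sin(2 \eta) - e^{-8 \sigma} \sin(4 \eta)$.
Substituting back: $T(s,\tau) = u(s - 2\tau, \tau)$.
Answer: $T(s, \tau) = -2 e^{-2 \tau} \sin(4 \tau - 2 s) + e^{-8 \tau} \sin(8 \tau - 4 s)$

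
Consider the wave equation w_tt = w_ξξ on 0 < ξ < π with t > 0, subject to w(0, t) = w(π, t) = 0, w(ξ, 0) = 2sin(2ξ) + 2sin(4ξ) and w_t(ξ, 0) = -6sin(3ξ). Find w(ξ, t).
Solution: Using separation of variables w = X(ξ)T(t):
Eigenfunctions: sin(nξ), n = 1, 2, 3, ...
General solution: w(ξ, t) = Σ [A_n cos(n t) + B_n sin(n t)] sin(nξ)
From w(ξ,0) = 2sin(2ξ) + 2sin(4ξ): A_2=2, A_4=2. From w_t(ξ,0) = -6sin(3ξ), using w_t(ξ,0) = Σ ω_n B_n sin(nξ) with ω_n = n: B_3 = (-6)/3 = -2.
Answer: w(ξ, t) = -2sin(3t)sin(3ξ) + 2sin(2ξ)cos(2t) + 2sin(4ξ)cos(4t)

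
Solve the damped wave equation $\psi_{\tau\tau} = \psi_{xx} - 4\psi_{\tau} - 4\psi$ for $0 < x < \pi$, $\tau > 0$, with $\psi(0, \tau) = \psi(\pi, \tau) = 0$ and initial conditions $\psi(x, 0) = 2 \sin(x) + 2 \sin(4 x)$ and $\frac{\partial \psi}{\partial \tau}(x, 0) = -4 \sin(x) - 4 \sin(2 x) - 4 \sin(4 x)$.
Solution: Substitute $\psi = e^{-2\tau}u$, i.e. $u = e^{2\tau}\psi$.
By the product rule, $\psi_{\tau} = e^{-2\tau}(u_{\tau} - 2u)$, $\psi_{\tau\tau} = e^{-2\tau}(u_{\tau\tau} - 4u_{\tau} + 4u)$, $\psi_{xx} = e^{-2\tau}u_{xx}$.
Substituting into the PDE and dividing by $e^{-2\tau}$: $u_{\tau\tau} - 4u_{\tau} + 4u = u_{xx} - 4(u_{\tau} - 2u) - 4u$.
The lower-order terms cancel, leaving the standard wave equation $u_{\tau\tau} = u_{xx}$.
Initial data for $u$: $u(x,0) = \psi(x,0) = 2 \sin(x) + 2 \sin(4 x)$; $u_{\tau}(x,0) = \psi_{\tau}(x,0) + 2\psi(x,0) = -4 \sin(2 x)$. The boundary conditions carry over: $u(0,\tau) = u(\pi,\tau) = 0$.
Solve for $u$:
  Using separation of variables $u = X(x)T(\tau)$:
  Eigenfunctions: $\sin(nx)$, $n = 1, 2, 3, \ldots$
  General solution: $u(x, \tau) = \sum [A_n \cos(n \tau) + B_n \sin(n \tau)] \sin(nx)$
  From $u(x,0) = 2 \sin(x) + 2 \sin(4 x)$: $A_1=2, A_4=2$. From $u_{\tau}(x,0) = -4 \sin(2 x)$, using $u_{\tau}(x,0) = \sum \omega_n B_n \sin(nx)$ with $\omega_n = n$: $B_2 = (-4)/2 = -2$.
Hence $u(x,\tau) = 2 \sin(x) \cos(\tau) - 2 \sin(2 x) \sin(2 \tau) + 2 \sin(4 x) \cos(4 \tau)$.
Transform back: $\psi(x,\tau) = e^{-2\tau}u(x,\tau)$.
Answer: $\psi(x, \tau) = -2 e^{-2 \tau} \sin(2 \tau) \sin(2 x) + 2 e^{-2 \tau} \sin(x) \cos(\tau) + 2 e^{-2 \tau} \sin(4 x) \cos(4 \tau)$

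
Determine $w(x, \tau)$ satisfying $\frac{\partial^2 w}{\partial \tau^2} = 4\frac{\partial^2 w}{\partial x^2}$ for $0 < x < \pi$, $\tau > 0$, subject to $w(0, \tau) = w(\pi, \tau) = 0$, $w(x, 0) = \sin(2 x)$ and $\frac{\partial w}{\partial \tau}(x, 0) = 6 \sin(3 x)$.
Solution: Separating variables: $w = \sum [A_n \cos(\omega_n \tau) + B_n \sin(\omega_n \tau)] \sin(nx)$, $\omega_n = 2n$. From ICs ($B_n$ = velocity coefficient / $\omega_n$): $A_2=1, B_3=1$.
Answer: $w(x, \tau) = \sin(6 \tau) \sin(3 x) + \sin(2 x) \cos(4 \tau)$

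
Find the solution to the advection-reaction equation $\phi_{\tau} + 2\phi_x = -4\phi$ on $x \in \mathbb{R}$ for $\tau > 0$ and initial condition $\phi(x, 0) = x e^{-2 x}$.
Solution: Substitute $\phi = e^{-2x}u$.
Then $\phi_x = e^{-2x}(u_x - 2u)$, $\phi_{\tau} = e^{-2x}u_{\tau}$; substituting and dividing by $e^{-2x}$, the lower-order terms cancel: $u_{\tau} + 2u_x = 0$ (standard advection equation).
Data for $u$: $u(x,0) = e^{2x}\phi(x,0) = x$.
By characteristics ($dx/d\tau = 2$), $u(x,\tau) = f(x - 2\tau)$ with $f = u( \cdot , 0)$.
So $u(x,\tau) = x - 2 \tau$, and $\phi(x,\tau) = e^{-2x}u(x,\tau)$.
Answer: $\phi(x, \tau) = -2 \tau e^{-2 x} + x e^{-2 x}$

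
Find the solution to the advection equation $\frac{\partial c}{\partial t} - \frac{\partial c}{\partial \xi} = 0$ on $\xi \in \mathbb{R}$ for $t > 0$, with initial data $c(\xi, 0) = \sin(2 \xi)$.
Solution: By method of characteristics (waves move left with speed 1):
Along characteristics $\xi + t =$ const, $c$ is constant, so $c(\xi,t) = f(\xi + t)$ with $f = c( \cdot , 0)$.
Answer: $c(\xi, t) = \sin(2 \xi + 2 t)$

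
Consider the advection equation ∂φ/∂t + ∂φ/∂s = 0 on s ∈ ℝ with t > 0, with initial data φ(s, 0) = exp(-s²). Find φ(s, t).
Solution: By method of characteristics (waves move right with speed 1):
Along characteristics s - t = const, φ is constant, so φ(s,t) = f(s - t) with f = φ(·, 0).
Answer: φ(s, t) = exp(-(s - t)²)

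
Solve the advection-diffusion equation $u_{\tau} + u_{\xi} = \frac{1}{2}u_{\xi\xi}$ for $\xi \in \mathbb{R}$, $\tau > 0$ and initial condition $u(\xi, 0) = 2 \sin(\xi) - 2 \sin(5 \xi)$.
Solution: Change to a moving frame: let $\eta = \xi - \tau$, $\sigma = \tau$ and write $u(\xi,\tau) = w(\eta,\sigma)$.
By the chain rule $u_{\tau} = w_{\sigma} - w_{\eta}$, $u_{\xi} = w_{\eta}$, $u_{\xi\xi} = w_{\eta\eta}$.
Then $u_{\tau} + u_{\xi} = w_{\sigma}$: the advection term cancels and the PDE becomes the heat equation $w_{\sigma} = \frac{1}{2}w_{\eta\eta}$ on $\eta \in \mathbb{R}$.
Initial data: $w(\eta,0) = u(\eta,0) = 2 \sin(\eta) - 2 \sin(5 \eta)$.
On $\eta \in \mathbb{R}$ each mode satisfies $(\sin(n\eta))'' = -n^2 \sin(n\eta)$, so $e^{-n^2\sigma/2} \sin(n\eta)$ solves the heat equation; by superposition $w(\eta,\sigma) = \sum c_n e^{-n^2\sigma/2} \sin(n\eta)$.
Reading off the coefficients: $c_1=2, c_5=-2$, so $w(\eta,\sigma) = 2 e^{-\sigma/2} \sin(\eta) - 2 e^{-25 \sigma/2} \sin(5 \eta)$.
Substituting back $\eta = \xi - \tau$, $\sigma = \tau$: $u(\xi,\tau) = w(\xi - \tau, \tau)$.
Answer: $u(\xi, \tau) = -2 e^{-\tau/2} \sin(\tau - \xi) + 2 e^{-25 \tau/2} \sin(5 \tau - 5 \xi)$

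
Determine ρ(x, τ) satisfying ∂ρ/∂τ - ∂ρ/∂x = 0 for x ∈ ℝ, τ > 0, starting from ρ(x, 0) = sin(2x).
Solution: By characteristics (dx/dτ = -1), ρ(x,τ) = f(x + τ) with f = ρ(·, 0).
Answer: ρ(x, τ) = sin(2x + 2τ)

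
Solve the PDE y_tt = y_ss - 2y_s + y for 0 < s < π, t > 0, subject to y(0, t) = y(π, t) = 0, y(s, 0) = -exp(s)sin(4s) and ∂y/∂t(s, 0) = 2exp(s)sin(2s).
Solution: Substitute y = exp(s)u, i.e. u = exp(-s)y.
By the product rule, y_s = exp(s)(u_s + u), y_ss = exp(s)(u_ss + 2u_s + u), y_tt = exp(s)u_tt.
Substituting into the PDE and dividing by exp(s): u_tt = (u_ss + 2u_s + u) - 2(u_s + u) + u.
The lower-order terms cancel, leaving the standard wave equation u_tt = u_ss.
Initial data for u: u(s,0) = exp(-s)y(s,0) = -sin(4s); u_t(s,0) = exp(-s)y_t(s,0) = 2sin(2s). The boundary conditions carry over: u(0,t) = u(π,t) = 0.
Solve for u:
  Using separation of variables u = X(s)T(t):
  Eigenfunctions: sin(ns), n = 1, 2, 3, ...
  General solution: u(s, t) = Σ [A_n cos(n t) + B_n sin(n t)] sin(ns)
  From u(s,0) = -sin(4s): A_4=-1. From u_t(s,0) = 2sin(2s), using u_t(s,0) = Σ ω_n B_n sin(ns) with ω_n = n: B_2 = 2/2 = 1.
Hence u(s,t) = sin(2s)sin(2t) - sin(4s)cos(4t).
Transform back: y(s,t) = exp(s)u(s,t).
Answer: y(s, t) = exp(s)sin(2s)sin(2t) - exp(s)sin(4s)cos(4t)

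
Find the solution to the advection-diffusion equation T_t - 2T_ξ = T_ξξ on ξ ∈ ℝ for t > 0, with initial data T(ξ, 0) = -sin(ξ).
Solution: Moving frame: η = ξ + 2t, σ = t, T = u(η,σ), so T_t = u_σ + 2u_η and T_ξξ = u_ηη.
Hence T_t - 2T_ξ = u_σ and the PDE becomes the heat equation u_σ = u_ηη on η ∈ ℝ.
Initial data: u(η,0) = T(η,0) = -sin(η). Each mode sin(nη) decays as exp(-n²σ) on ℝ, so u(η,σ) = Σ c_n exp(-n²σ) sin(nη) with c_1=-1: u(η,σ) = -exp(-σ)sin(η).
Substituting back: T(ξ,t) = u(ξ + 2t, t).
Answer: T(ξ, t) = -exp(-t)sin(2t + ξ)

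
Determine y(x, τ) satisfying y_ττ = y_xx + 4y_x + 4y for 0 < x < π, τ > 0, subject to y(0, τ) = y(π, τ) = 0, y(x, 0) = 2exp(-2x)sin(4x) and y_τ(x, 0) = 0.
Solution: Substitute y = exp(-2x)u, i.e. u = exp(2x)y.
By the product rule, y_x = exp(-2x)(u_x - 2u), y_xx = exp(-2x)(u_xx - 4u_x + 4u), y_ττ = exp(-2x)u_ττ.
Substituting into the PDE and dividing by exp(-2x): u_ττ = (u_xx - 4u_x + 4u) + 4(u_x - 2u) + 4u.
The lower-order terms cancel, leaving the standard wave equation u_ττ = u_xx.
Initial data for u: u(x,0) = exp(2x)y(x,0) = 2sin(4x); u_τ(x,0) = exp(2x)y_τ(x,0) = 0. The boundary conditions carry over: u(0,τ) = u(π,τ) = 0.
Solve for u:
  Using separation of variables u = X(x)T(τ):
  Eigenfunctions: sin(nx), n = 1, 2, 3, ...
  General solution: u(x, τ) = Σ [A_n cos(n τ) + B_n sin(n τ)] sin(nx)
  From u(x,0) = 2sin(4x): A_4=2. From u_τ(x,0) = 0: all B_n = 0.
Hence u(x,τ) = 2sin(4x)cos(4τ).
Transform back: y(x,τ) = exp(-2x)u(x,τ).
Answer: y(x, τ) = 2exp(-2x)sin(4x)cos(4τ)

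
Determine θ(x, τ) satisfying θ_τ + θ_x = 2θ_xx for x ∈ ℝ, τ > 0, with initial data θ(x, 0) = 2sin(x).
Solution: Change to a moving frame: let η = x - τ, σ = τ and write θ(x,τ) = u(η,σ).
By the chain rule θ_τ = u_σ - u_η, θ_x = u_η, θ_xx = u_ηη.
Then θ_τ + θ_x = u_σ: the advection term cancels and the PDE becomes the heat equation u_σ = 2u_ηη on η ∈ ℝ.
Initial data: u(η,0) = θ(η,0) = 2sin(η).
On η ∈ ℝ each mode satisfies (sin(nη))″ = -n² sin(nη), so exp(-2n²σ) sin(nη) solves the heat equation; by superposition u(η,σ) = Σ c_n exp(-2n²σ) sin(nη).
Reading off the coefficients: c_1=2, so u(η,σ) = 2exp(-2σ)sin(η).
Substituting back η = x - τ, σ = τ: θ(x,τ) = u(x - τ, τ).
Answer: θ(x, τ) = 2exp(-2τ)sin(x - τ)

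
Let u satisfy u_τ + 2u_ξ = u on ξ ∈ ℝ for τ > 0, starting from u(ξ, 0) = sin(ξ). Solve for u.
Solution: Substitute u = exp(τ)w.
Then u_τ = exp(τ)(w_τ + w), u_ξ = exp(τ)w_ξ; substituting and dividing by exp(τ), the lower-order terms cancel: w_τ + 2w_ξ = 0 (standard advection equation).
Data for w: w(ξ,0) = u(ξ,0) = sin(ξ).
By characteristics (dξ/dτ = 2), w(ξ,τ) = f(ξ - 2τ) with f = w(·, 0).
So w(ξ,τ) = sin(ξ - 2τ), and u(ξ,τ) = exp(τ)w(ξ,τ).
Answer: u(ξ, τ) = exp(τ)sin(ξ - 2τ)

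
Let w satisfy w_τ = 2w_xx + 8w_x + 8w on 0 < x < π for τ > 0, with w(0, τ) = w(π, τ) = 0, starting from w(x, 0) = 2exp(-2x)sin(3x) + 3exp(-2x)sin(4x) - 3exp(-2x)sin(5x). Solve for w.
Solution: Substitute w = exp(-2x)u.
Then w_x = exp(-2x)(u_x - 2u), w_xx = exp(-2x)(u_xx - 4u_x + 4u), w_τ = exp(-2x)u_τ; substituting and dividing by exp(-2x), the lower-order terms cancel: u_τ = 2u_xx (standard heat equation).
Data for u: u(x,0) = exp(2x)w(x,0) = 2sin(3x) + 3sin(4x) - 3sin(5x). The boundary conditions carry over: u(0,τ) = u(π,τ) = 0.
Separating variables: u = Σ c_n exp(-2n²τ) sin(nx). From u(x,0) = 2sin(3x) + 3sin(4x) - 3sin(5x): c_3=2, c_4=3, c_5=-3.
So u(x,τ) = 2exp(-18τ)sin(3x) + 3exp(-32τ)sin(4x) - 3exp(-50τ)sin(5x), and w(x,τ) = exp(-2x)u(x,τ).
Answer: w(x, τ) = 2exp(-2x)exp(-18τ)sin(3x) + 3exp(-2x)exp(-32τ)sin(4x) - 3exp(-2x)exp(-50τ)sin(5x)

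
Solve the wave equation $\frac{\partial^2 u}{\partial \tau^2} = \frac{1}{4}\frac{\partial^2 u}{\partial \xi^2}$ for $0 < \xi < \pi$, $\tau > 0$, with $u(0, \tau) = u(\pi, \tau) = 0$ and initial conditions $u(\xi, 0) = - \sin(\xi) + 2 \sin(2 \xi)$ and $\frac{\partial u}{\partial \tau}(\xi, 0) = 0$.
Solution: Separating variables: $u = \sum [A_n \cos(\omega_n \tau) + B_n \sin(\omega_n \tau)] \sin(n\xi)$, $\omega_n = n/2$. From ICs: $A_1=-1, A_2=2$.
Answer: $u(\xi, \tau) = - \sin(\xi) \cos(\tau/2) + 2 \sin(2 \xi) \cos(\tau)$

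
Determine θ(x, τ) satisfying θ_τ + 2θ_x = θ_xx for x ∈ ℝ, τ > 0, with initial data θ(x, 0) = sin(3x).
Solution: Moving frame: η = x - 2τ, σ = τ, θ = u(η,σ), so θ_τ = u_σ - 2u_η and θ_xx = u_ηη.
Hence θ_τ + 2θ_x = u_σ and the PDE becomes the heat equation u_σ = u_ηη on η ∈ ℝ.
Initial data: u(η,0) = θ(η,0) = sin(3η). Each mode sin(nη) decays as exp(-n²σ) on ℝ, so u(η,σ) = Σ c_n exp(-n²σ) sin(nη) with c_3=1: u(η,σ) = exp(-9σ)sin(3η).
Substituting back: θ(x,τ) = u(x - 2τ, τ).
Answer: θ(x, τ) = exp(-9τ)sin(3x - 6τ)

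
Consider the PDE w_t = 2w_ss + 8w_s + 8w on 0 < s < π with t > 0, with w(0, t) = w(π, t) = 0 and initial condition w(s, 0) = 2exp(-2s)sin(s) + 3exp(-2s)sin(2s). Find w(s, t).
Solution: Substitute w = exp(-2s)u.
Then w_s = exp(-2s)(u_s - 2u), w_ss = exp(-2s)(u_ss - 4u_s + 4u), w_t = exp(-2s)u_t; substituting and dividing by exp(-2s), the lower-order terms cancel: u_t = 2u_ss (standard heat equation).
Data for u: u(s,0) = exp(2s)w(s,0) = 2sin(s) + 3sin(2s). The boundary conditions carry over: u(0,t) = u(π,t) = 0.
Separating variables: u = Σ c_n exp(-2n²t) sin(ns). From u(s,0) = 2sin(s) + 3sin(2s): c_1=2, c_2=3.
So u(s,t) = 2exp(-2t)sin(s) + 3exp(-8t)sin(2s), and w(s,t) = exp(-2s)u(s,t).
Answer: w(s, t) = 2exp(-2s)exp(-2t)sin(s) + 3exp(-2s)exp(-8t)sin(2s)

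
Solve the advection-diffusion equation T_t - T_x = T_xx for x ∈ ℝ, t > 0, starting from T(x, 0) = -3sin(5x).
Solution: Change to a moving frame: let η = x + t, σ = t and write T(x,t) = u(η,σ).
By the chain rule T_t = u_σ + u_η, T_x = u_η, T_xx = u_ηη.
Then T_t - T_x = u_σ: the advection term cancels and the PDE becomes the heat equation u_σ = u_ηη on η ∈ ℝ.
Initial data: u(η,0) = T(η,0) = -3sin(5η).
On η ∈ ℝ each mode satisfies (sin(nη))″ = -n² sin(nη), so exp(-n²σ) sin(nη) solves the heat equation; by superposition u(η,σ) = Σ c_n exp(-n²σ) sin(nη).
Reading off the coefficients: c_5=-3, so u(η,σ) = -3exp(-25σ)sin(5η).
Substituting back η = x + t, σ = t: T(x,t) = u(x + t, t).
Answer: T(x, t) = -3exp(-25t)sin(5t + 5x)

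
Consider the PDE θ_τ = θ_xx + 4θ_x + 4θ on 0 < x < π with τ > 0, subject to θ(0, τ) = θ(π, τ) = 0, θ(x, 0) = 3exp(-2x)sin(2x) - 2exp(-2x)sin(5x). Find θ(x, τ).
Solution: Substitute θ = exp(-2x)u.
Then θ_x = exp(-2x)(u_x - 2u), θ_xx = exp(-2x)(u_xx - 4u_x + 4u), θ_τ = exp(-2x)u_τ; substituting and dividing by exp(-2x), the lower-order terms cancel: u_τ = u_xx (standard heat equation).
Data for u: u(x,0) = exp(2x)θ(x,0) = 3sin(2x) - 2sin(5x). The boundary conditions carry over: u(0,τ) = u(π,τ) = 0.
Separating variables: u = Σ c_n exp(-n²τ) sin(nx). From u(x,0) = 3sin(2x) - 2sin(5x): c_2=3, c_5=-2.
So u(x,τ) = 3exp(-4τ)sin(2x) - 2exp(-25τ)sin(5x), and θ(x,τ) = exp(-2x)u(x,τ).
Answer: θ(x, τ) = 3exp(-2x)exp(-4τ)sin(2x) - 2exp(-2x)exp(-25τ)sin(5x)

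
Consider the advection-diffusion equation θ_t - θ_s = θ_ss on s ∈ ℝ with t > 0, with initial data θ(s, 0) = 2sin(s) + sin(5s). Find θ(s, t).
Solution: Change to a moving frame: let η = s + t, σ = t and write θ(s,t) = u(η,σ).
By the chain rule θ_t = u_σ + u_η, θ_s = u_η, θ_ss = u_ηη.
Then θ_t - θ_s = u_σ: the advection term cancels and the PDE becomes the heat equation u_σ = u_ηη on η ∈ ℝ.
Initial data: u(η,0) = θ(η,0) = 2sin(η) + sin(5η).
On η ∈ ℝ each mode satisfies (sin(nη))″ = -n² sin(nη), so exp(-n²σ) sin(nη) solves the heat equation; by superposition u(η,σ) = Σ c_n exp(-n²σ) sin(nη).
Reading off the coefficients: c_1=2, c_5=1, so u(η,σ) = 2exp(-σ)sin(η) + exp(-25σ)sin(5η).
Substituting back η = s + t, σ = t: θ(s,t) = u(s + t, t).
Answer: θ(s, t) = 2exp(-t)sin(s + t) + exp(-25t)sin(5s + 5t)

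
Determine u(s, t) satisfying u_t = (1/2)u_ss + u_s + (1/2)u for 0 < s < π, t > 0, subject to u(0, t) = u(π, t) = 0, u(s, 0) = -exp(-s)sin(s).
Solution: Substitute u = exp(-s)w.
Then u_s = exp(-s)(w_s - w), u_ss = exp(-s)(w_ss - 2w_s + w), u_t = exp(-s)w_t; substituting and dividing by exp(-s), the lower-order terms cancel: w_t = (1/2)w_ss (standard heat equation).
Data for w: w(s,0) = exp(s)u(s,0) = -sin(s). The boundary conditions carry over: w(0,t) = w(π,t) = 0.
Separating variables: w = Σ c_n exp(-n²t/2) sin(ns). From w(s,0) = -sin(s): c_1=-1.
So w(s,t) = -exp(-t/2)sin(s), and u(s,t) = exp(-s)w(s,t).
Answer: u(s, t) = -exp(-s)exp(-t/2)sin(s)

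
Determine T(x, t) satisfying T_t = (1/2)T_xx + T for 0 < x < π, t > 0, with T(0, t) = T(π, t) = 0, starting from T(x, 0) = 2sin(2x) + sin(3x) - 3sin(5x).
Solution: Substitute T = exp(t)u, i.e. u = exp(-t)T.
By the product rule, T_t = exp(t)(u_t + u), T_xx = exp(t)u_xx.
Substituting into the PDE and dividing by exp(t): u_t + u = (1/2)u_xx + u.
The lower-order terms cancel, leaving the standard heat equation u_t = (1/2)u_xx.
Initial data for u: u(x,0) = T(x,0) = 2sin(2x) + sin(3x) - 3sin(5x). The boundary conditions carry over: u(0,t) = u(π,t) = 0.
Solve for u:
  Using separation of variables u = X(x)G(t):
  Eigenfunctions: sin(nx), n = 1, 2, 3, ...
  General solution: u(x, t) = Σ c_n sin(nx) exp(-n² t/2)
  Matching u(x,0) = 2sin(2x) + sin(3x) - 3sin(5x) term by term: c_2=2, c_3=1, c_5=-3.
Hence u(x,t) = 2exp(-2t)sin(2x) + exp(-9t/2)sin(3x) - 3exp(-25t/2)sin(5x).
Transform back: T(x,t) = exp(t)u(x,t).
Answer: T(x, t) = 2exp(-t)sin(2x) + exp(-7t/2)sin(3x) - 3exp(-23t/2)sin(5x)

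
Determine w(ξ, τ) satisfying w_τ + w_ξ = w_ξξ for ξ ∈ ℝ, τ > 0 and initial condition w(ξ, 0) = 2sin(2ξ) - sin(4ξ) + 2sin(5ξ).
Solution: Change to a moving frame: let η = ξ - τ, σ = τ and write w(ξ,τ) = u(η,σ).
By the chain rule w_τ = u_σ - u_η, w_ξ = u_η, w_ξξ = u_ηη.
Then w_τ + w_ξ = u_σ: the advection term cancels and the PDE becomes the heat equation u_σ = u_ηη on η ∈ ℝ.
Initial data: u(η,0) = w(η,0) = 2sin(2η) - sin(4η) + 2sin(5η).
On η ∈ ℝ each mode satisfies (sin(nη))″ = -n² sin(nη), so exp(-n²σ) sin(nη) solves the heat equation; by superposition u(η,σ) = Σ c_n exp(-n²σ) sin(nη).
Reading off the coefficients: c_2=2, c_4=-1, c_5=2, so u(η,σ) = 2exp(-4σ)sin(2η) - exp(-16σ)sin(4η) + 2exp(-25σ)sin(5η).
Substituting back η = ξ - τ, σ = τ: w(ξ,τ) = u(ξ - τ, τ).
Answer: w(ξ, τ) = 2exp(-4τ)sin(2ξ - 2τ) - exp(-16τ)sin(4ξ - 4τ) + 2exp(-25τ)sin(5ξ - 5τ)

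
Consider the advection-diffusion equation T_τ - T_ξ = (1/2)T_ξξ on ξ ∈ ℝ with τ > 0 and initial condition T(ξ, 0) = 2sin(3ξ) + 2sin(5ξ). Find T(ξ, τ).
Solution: Change to a moving frame: let η = ξ + τ, σ = τ and write T(ξ,τ) = u(η,σ).
By the chain rule T_τ = u_σ + u_η, T_ξ = u_η, T_ξξ = u_ηη.
Then T_τ - T_ξ = u_σ: the advection term cancels and the PDE becomes the heat equation u_σ = (1/2)u_ηη on η ∈ ℝ.
Initial data: u(η,0) = T(η,0) = 2sin(3η) + 2sin(5η).
On η ∈ ℝ each mode satisfies (sin(nη))″ = -n² sin(nη), so exp(-n²σ/2) sin(nη) solves the heat equation; by superposition u(η,σ) = Σ c_n exp(-n²σ/2) sin(nη).
Reading off the coefficients: c_3=2, c_5=2, so u(η,σ) = 2exp(-9σ/2)sin(3η) + 2exp(-25σ/2)sin(5η).
Substituting back η = ξ + τ, σ = τ: T(ξ,τ) = u(ξ + τ, τ).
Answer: T(ξ, τ) = 2exp(-9τ/2)sin(3ξ + 3τ) + 2exp(-25τ/2)sin(5ξ + 5τ)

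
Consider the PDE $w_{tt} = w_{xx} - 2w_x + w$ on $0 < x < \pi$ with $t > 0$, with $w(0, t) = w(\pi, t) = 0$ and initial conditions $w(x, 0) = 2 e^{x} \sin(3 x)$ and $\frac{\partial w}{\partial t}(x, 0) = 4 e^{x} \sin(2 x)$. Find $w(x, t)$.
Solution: Substitute $w = e^{x}u$.
Then $w_x = e^{x}(u_x + u)$, $w_{xx} = e^{x}(u_{xx} + 2u_x + u)$, $w_{tt} = e^{x}u_{tt}$; substituting and dividing by $e^{x}$, the lower-order terms cancel: $u_{tt} = u_{xx}$ (standard wave equation).
Data for $u$: $u(x,0) = e^{-x}w(x,0) = 2 \sin(3 x)$; $u_t(x,0) = e^{-x}w_t(x,0) = 4 \sin(2 x)$. The boundary conditions carry over: $u(0,t) = u(\pi,t) = 0$.
Separating variables: $u = \sum [A_n \cos(\omega_n t) + B_n \sin(\omega_n t)] \sin(nx)$, $\omega_n = n$. From ICs ($B_n$ = velocity coefficient / $\omega_n$): $A_3=2, B_2=2$.
So $u(x,t) = 2 \sin(2 t) \sin(2 x) + 2 \sin(3 x) \cos(3 t)$, and $w(x,t) = e^{x}u(x,t)$.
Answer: $w(x, t) = 2 e^{x} \sin(2 t) \sin(2 x) + 2 e^{x} \sin(3 x) \cos(3 t)$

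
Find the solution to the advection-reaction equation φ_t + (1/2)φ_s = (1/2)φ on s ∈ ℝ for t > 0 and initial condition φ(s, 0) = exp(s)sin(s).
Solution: Substitute φ = exp(s)u.
Then φ_s = exp(s)(u_s + u), φ_t = exp(s)u_t; substituting and dividing by exp(s), the lower-order terms cancel: u_t + (1/2)u_s = 0 (standard advection equation).
Data for u: u(s,0) = exp(-s)φ(s,0) = sin(s).
By characteristics (ds/dt = 1/2), u(s,t) = f(s - (1/2)t) with f = u(·, 0).
So u(s,t) = sin(s - t/2), and φ(s,t) = exp(s)u(s,t).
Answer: φ(s, t) = exp(s)sin(s - t/2)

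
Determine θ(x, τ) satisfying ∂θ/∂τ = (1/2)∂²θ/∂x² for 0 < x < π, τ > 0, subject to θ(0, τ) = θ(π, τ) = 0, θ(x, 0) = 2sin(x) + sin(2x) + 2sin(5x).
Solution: Using separation of variables θ = X(x)G(τ):
Eigenfunctions: sin(nx), n = 1, 2, 3, ...
General solution: θ(x, τ) = Σ c_n sin(nx) exp(-n² τ/2)
Matching θ(x,0) = 2sin(x) + sin(2x) + 2sin(5x) term by term: c_1=2, c_2=1, c_5=2.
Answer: θ(x, τ) = exp(-2τ)sin(2x) + 2exp(-τ/2)sin(x) + 2exp(-25τ/2)sin(5x)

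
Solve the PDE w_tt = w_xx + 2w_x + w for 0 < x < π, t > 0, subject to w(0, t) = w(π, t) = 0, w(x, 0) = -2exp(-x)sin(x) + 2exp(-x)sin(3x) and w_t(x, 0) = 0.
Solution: Substitute w = exp(-x)u, i.e. u = exp(x)w.
By the product rule, w_x = exp(-x)(u_x - u), w_xx = exp(-x)(u_xx - 2u_x + u), w_tt = exp(-x)u_tt.
Substituting into the PDE and dividing by exp(-x): u_tt = (u_xx - 2u_x + u) + 2(u_x - u) + u.
The lower-order terms cancel, leaving the standard wave equation u_tt = u_xx.
Initial data for u: u(x,0) = exp(x)w(x,0) = -2sin(x) + 2sin(3x); u_t(x,0) = exp(x)w_t(x,0) = 0. The boundary conditions carry over: u(0,t) = u(π,t) = 0.
Solve for u:
  Using separation of variables u = X(x)T(t):
  Eigenfunctions: sin(nx), n = 1, 2, 3, ...
  General solution: u(x, t) = Σ [A_n cos(n t) + B_n sin(n t)] sin(nx)
  From u(x,0) = -2sin(x) + 2sin(3x): A_1=-2, A_3=2. From u_t(x,0) = 0: all B_n = 0.
Hence u(x,t) = -2sin(x)cos(t) + 2sin(3x)cos(3t).
Transform back: w(x,t) = exp(-x)u(x,t).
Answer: w(x, t) = -2exp(-x)sin(x)cos(t) + 2exp(-x)sin(3x)cos(3t)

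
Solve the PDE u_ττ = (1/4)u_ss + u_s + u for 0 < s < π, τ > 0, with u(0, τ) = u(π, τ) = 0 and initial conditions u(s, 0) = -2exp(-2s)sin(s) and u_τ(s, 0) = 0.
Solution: Substitute u = exp(-2s)w, i.e. w = exp(2s)u.
By the product rule, u_s = exp(-2s)(w_s - 2w), u_ss = exp(-2s)(w_ss - 4w_s + 4w), u_ττ = exp(-2s)w_ττ.
Substituting into the PDE and dividing by exp(-2s): w_ττ = (1/4)(w_ss - 4w_s + 4w) + (w_s - 2w) + w.
The lower-order terms cancel, leaving the standard wave equation w_ττ = (1/4)w_ss.
Initial data for w: w(s,0) = exp(2s)u(s,0) = -2sin(s); w_τ(s,0) = exp(2s)u_τ(s,0) = 0. The boundary conditions carry over: w(0,τ) = w(π,τ) = 0.
Solve for w:
  Using separation of variables w = X(s)T(τ):
  Eigenfunctions: sin(ns), n = 1, 2, 3, ...
  General solution: w(s, τ) = Σ [A_n cos(n τ/2) + B_n sin(n τ/2)] sin(ns)
  From w(s,0) = -2sin(s): A_1=-2. From w_τ(s,0) = 0: all B_n = 0.
Hence w(s,τ) = -2sin(s)cos(τ/2).
Transform back: u(s,τ) = exp(-2s)w(s,τ).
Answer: u(s, τ) = -2exp(-2s)sin(s)cos(τ/2)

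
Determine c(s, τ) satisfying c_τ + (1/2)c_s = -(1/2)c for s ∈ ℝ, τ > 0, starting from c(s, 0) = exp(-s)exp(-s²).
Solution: Substitute c = exp(-s)u, i.e. u = exp(s)c.
By the product rule, c_s = exp(-s)(u_s - u), c_τ = exp(-s)u_τ.
Substituting into the PDE and dividing by exp(-s): u_τ + (1/2)(u_s - u) = -(1/2)u.
The lower-order terms cancel, leaving the standard advection equation u_τ + (1/2)u_s = 0.
Initial data for u: u(s,0) = exp(s)c(s,0) = exp(-s²).
Solve for u:
  By method of characteristics (waves move right with speed 1/2):
  Along characteristics s - (1/2)τ = const, u is constant, so u(s,τ) = f(s - (1/2)τ) with f = u(·, 0).
Hence u(s,τ) = exp(-(s - τ/2)²).
Transform back: c(s,τ) = exp(-s)u(s,τ).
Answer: c(s, τ) = exp(-s)exp(-(s - τ/2)²)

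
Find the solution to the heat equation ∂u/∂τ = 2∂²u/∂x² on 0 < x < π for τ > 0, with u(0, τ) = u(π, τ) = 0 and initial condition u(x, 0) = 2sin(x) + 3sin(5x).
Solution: Using separation of variables u = X(x)T(τ):
Eigenfunctions: sin(nx), n = 1, 2, 3, ...
General solution: u(x, τ) = Σ c_n sin(nx) exp(-2n² τ)
Matching u(x,0) = 2sin(x) + 3sin(5x) term by term: c_1=2, c_5=3.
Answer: u(x, τ) = 2exp(-2τ)sin(x) + 3exp(-50τ)sin(5x)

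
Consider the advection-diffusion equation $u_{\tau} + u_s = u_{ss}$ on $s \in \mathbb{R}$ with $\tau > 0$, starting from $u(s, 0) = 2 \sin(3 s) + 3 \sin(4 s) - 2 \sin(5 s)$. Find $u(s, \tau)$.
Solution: Moving frame: $\eta = s - \tau$, $\sigma = \tau$, $u = w(\eta,\sigma)$, so $u_{\tau} = w_{\sigma} - w_{\eta}$ and $u_{ss} = w_{\eta\eta}$.
Hence $u_{\tau} + u_s = w_{\sigma}$ and the PDE becomes the heat equation $w_{\sigma} = w_{\eta\eta}$ on $\eta \in \mathbb{R}$.
Initial data: $w(\eta,0) = u(\eta,0) = 2 \sin(3 \eta) + 3 \sin(4 \eta) - 2 \sin(5 \eta)$. Each mode $\sin(n\eta)$ decays as $e^{-n^2\sigma}$ on $\mathbb{R}$, so $w(\eta,\sigma) = \sum c_n e^{-n^2\sigma} \sin(n\eta)$ with $c_3=2, c_4=3, c_5=-2$: $w(\eta,\sigma) = 2 e^{-9 \sigma} \sin(3 \eta) + 3 e^{-16 \sigma} \sin(4 \eta) - 2 e^{-25 \sigma} \sin(5 \eta)$.
Substituting back: $u(s,\tau) = w(s - \tau, \tau)$.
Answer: $u(s, \tau) = -2 e^{-9 \tau} \sin(3 \tau - 3 s) - 3 e^{-16 \tau} \sin(4 \tau - 4 s) + 2 e^{-25 \tau} \sin(5 \tau - 5 s)$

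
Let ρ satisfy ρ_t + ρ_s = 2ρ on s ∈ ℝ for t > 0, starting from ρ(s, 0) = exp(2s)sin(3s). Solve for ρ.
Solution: Substitute ρ = exp(2s)u, i.e. u = exp(-2s)ρ.
By the product rule, ρ_s = exp(2s)(u_s + 2u), ρ_t = exp(2s)u_t.
Substituting into the PDE and dividing by exp(2s): u_t + (u_s + 2u) = 2u.
The lower-order terms cancel, leaving the standard advection equation u_t + u_s = 0.
Initial data for u: u(s,0) = exp(-2s)ρ(s,0) = sin(3s).
Solve for u:
  By method of characteristics (waves move right with speed 1):
  Along characteristics s - t = const, u is constant, so u(s,t) = f(s - t) with f = u(·, 0).
Hence u(s,t) = sin(3s - 3t).
Transform back: ρ(s,t) = exp(2s)u(s,t).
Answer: ρ(s, t) = exp(2s)sin(3s - 3t)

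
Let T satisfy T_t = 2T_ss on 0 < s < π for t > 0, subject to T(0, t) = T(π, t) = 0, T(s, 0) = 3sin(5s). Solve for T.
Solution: Separating variables: T = Σ c_n exp(-2n²t) sin(ns). From T(s,0) = 3sin(5s): c_5=3.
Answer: T(s, t) = 3exp(-50t)sin(5s)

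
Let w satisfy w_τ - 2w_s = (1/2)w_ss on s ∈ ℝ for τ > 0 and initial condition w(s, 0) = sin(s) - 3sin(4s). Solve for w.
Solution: Change to a moving frame: let η = s + 2τ, σ = τ and write w(s,τ) = u(η,σ).
By the chain rule w_τ = u_σ + 2u_η, w_s = u_η, w_ss = u_ηη.
Then w_τ - 2w_s = u_σ: the advection term cancels and the PDE becomes the heat equation u_σ = (1/2)u_ηη on η ∈ ℝ.
Initial data: u(η,0) = w(η,0) = sin(η) - 3sin(4η).
On η ∈ ℝ each mode satisfies (sin(nη))″ = -n² sin(nη), so exp(-n²σ/2) sin(nη) solves the heat equation; by superposition u(η,σ) = Σ c_n exp(-n²σ/2) sin(nη).
Reading off the coefficients: c_1=1, c_4=-3, so u(η,σ) = -3exp(-8σ)sin(4η) + exp(-σ/2)sin(η).
Substituting back η = s + 2τ, σ = τ: w(s,τ) = u(s + 2τ, τ).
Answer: w(s, τ) = -3exp(-8τ)sin(4s + 8τ) + exp(-τ/2)sin(s + 2τ)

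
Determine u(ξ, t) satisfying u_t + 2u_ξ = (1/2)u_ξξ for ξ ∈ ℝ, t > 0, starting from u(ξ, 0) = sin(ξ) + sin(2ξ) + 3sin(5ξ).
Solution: Moving frame: η = ξ - 2t, σ = t, u = w(η,σ), so u_t = w_σ - 2w_η and u_ξξ = w_ηη.
Hence u_t + 2u_ξ = w_σ and the PDE becomes the heat equation w_σ = (1/2)w_ηη on η ∈ ℝ.
Initial data: w(η,0) = u(η,0) = sin(η) + sin(2η) + 3sin(5η). Each mode sin(nη) decays as exp(-n²σ/2) on ℝ, so w(η,σ) = Σ c_n exp(-n²σ/2) sin(nη) with c_1=1, c_2=1, c_5=3: w(η,σ) = exp(-2σ)sin(2η) + exp(-σ/2)sin(η) + 3exp(-25σ/2)sin(5η).
Substituting back: u(ξ,t) = w(ξ - 2t, t).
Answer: u(ξ, t) = -exp(-2t)sin(4t - 2ξ) - exp(-t/2)sin(2t - ξ) - 3exp(-25t/2)sin(10t - 5ξ)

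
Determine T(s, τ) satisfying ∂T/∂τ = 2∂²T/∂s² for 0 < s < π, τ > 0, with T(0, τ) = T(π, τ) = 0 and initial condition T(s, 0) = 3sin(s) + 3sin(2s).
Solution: Separating variables: T = Σ c_n exp(-2n²τ) sin(ns). From T(s,0) = 3sin(s) + 3sin(2s): c_1=3, c_2=3.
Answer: T(s, τ) = 3exp(-2τ)sin(s) + 3exp(-8τ)sin(2s)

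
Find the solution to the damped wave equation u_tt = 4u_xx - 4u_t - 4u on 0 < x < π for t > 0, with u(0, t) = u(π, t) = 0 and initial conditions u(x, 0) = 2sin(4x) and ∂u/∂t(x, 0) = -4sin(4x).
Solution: Substitute u = exp(-2t)w, i.e. w = exp(2t)u.
By the product rule, u_t = exp(-2t)(w_t - 2w), u_tt = exp(-2t)(w_tt - 4w_t + 4w), u_xx = exp(-2t)w_xx.
Substituting into the PDE and dividing by exp(-2t): w_tt - 4w_t + 4w = 4w_xx - 4(w_t - 2w) - 4w.
The lower-order terms cancel, leaving the standard wave equation w_tt = 4w_xx.
Initial data for w: w(x,0) = u(x,0) = 2sin(4x); w_t(x,0) = u_t(x,0) + 2u(x,0) = 0. The boundary conditions carry over: w(0,t) = w(π,t) = 0.
Solve for w:
  Using separation of variables w = X(x)T(t):
  Eigenfunctions: sin(nx), n = 1, 2, 3, ...
  General solution: w(x, t) = Σ [A_n cos(2n t) + B_n sin(2n t)] sin(nx)
  From w(x,0) = 2sin(4x): A_4=2. From w_t(x,0) = 0: all B_n = 0.
Hence w(x,t) = 2sin(4x)cos(8t).
Transform back: u(x,t) = exp(-2t)w(x,t).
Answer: u(x, t) = 2exp(-2t)sin(4x)cos(8t)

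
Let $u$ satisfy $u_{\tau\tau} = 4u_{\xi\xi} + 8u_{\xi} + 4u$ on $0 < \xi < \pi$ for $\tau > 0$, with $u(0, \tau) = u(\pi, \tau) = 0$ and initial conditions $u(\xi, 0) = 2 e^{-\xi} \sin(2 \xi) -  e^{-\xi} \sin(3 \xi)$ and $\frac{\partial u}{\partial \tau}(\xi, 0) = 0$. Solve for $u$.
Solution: Substitute $u = e^{-\xi}w$, i.e. $w = e^{\xi}u$.
By the product rule, $u_{\xi} = e^{-\xi}(w_{\xi} - w)$, $u_{\xi\xi} = e^{-\xi}(w_{\xi\xi} - 2w_{\xi} + w)$, $u_{\tau\tau} = e^{-\xi}w_{\tau\tau}$.
Substituting into the PDE and dividing by $e^{-\xi}$: $w_{\tau\tau} = 4(w_{\xi\xi} - 2w_{\xi} + w) + 8(w_{\xi} - w) + 4w$.
The lower-order terms cancel, leaving the standard wave equation $w_{\tau\tau} = 4w_{\xi\xi}$.
Initial data for $w$: $w(\xi,0) = e^{\xi}u(\xi,0) = 2 \sin(2 \xi) - \sin(3 \xi)$; $w_{\tau}(\xi,0) = e^{\xi}u_{\tau}(\xi,0) = 0$. The boundary conditions carry over: $w(0,\tau) = w(\pi,\tau) = 0$.
Solve for $w$:
  Using separation of variables $w = X(\xi)T(\tau)$:
  Eigenfunctions: $\sin(n\xi)$, $n = 1, 2, 3, \ldots$
  General solution: $w(\xi, \tau) = \sum [A_n \cos(2n \tau) + B_n \sin(2n \tau)] \sin(n\xi)$
  From $w(\xi,0) = 2 \sin(2 \xi) - \sin(3 \xi)$: $A_2=2, A_3=-1$. From $w_{\tau}(\xi,0) = 0$: all $B_n = 0$.
Hence $w(\xi,\tau) = 2 \sin(2 \xi) \cos(4 \tau) - \sin(3 \xi) \cos(6 \tau)$.
Transform back: $u(\xi,\tau) = e^{-\xi}w(\xi,\tau)$.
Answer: $u(\xi, \tau) = 2 e^{-\xi} \sin(2 \xi) \cos(4 \tau) -  e^{-\xi} \sin(3 \xi) \cos(6 \tau)$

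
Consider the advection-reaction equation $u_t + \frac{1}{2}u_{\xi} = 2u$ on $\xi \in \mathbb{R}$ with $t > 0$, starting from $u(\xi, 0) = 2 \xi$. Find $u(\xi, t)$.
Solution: Substitute $u = e^{2t}w$, i.e. $w = e^{-2t}u$.
By the product rule, $u_t = e^{2t}(w_t + 2w)$, $u_{\xi} = e^{2t}w_{\xi}$.
Substituting into the PDE and dividing by $e^{2t}$: $w_t + 2w + \frac{1}{2}w_{\xi} = 2w$.
The lower-order terms cancel, leaving the standard advection equation $w_t + \frac{1}{2}w_{\xi} = 0$.
Initial data for $w$: $w(\xi,0) = u(\xi,0) = 2 \xi$.
Solve for $w$:
  By method of characteristics (waves move right with speed 1/2):
  Along characteristics $\xi - \frac{1}{2}t =$ const, $w$ is constant, so $w(\xi,t) = f(\xi - \frac{1}{2}t)$ with $f = w( \cdot , 0)$.
Hence $w(\xi,t) = - t + 2 \xi$.
Transform back: $u(\xi,t) = e^{2t}w(\xi,t)$.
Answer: $u(\xi, t) = 2 \xi e^{2 t} -  t e^{2 t}$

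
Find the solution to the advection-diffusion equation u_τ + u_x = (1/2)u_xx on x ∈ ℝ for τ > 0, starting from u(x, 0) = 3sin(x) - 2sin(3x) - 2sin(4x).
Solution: Change to a moving frame: let η = x - τ, σ = τ and write u(x,τ) = w(η,σ).
By the chain rule u_τ = w_σ - w_η, u_x = w_η, u_xx = w_ηη.
Then u_τ + u_x = w_σ: the advection term cancels and the PDE becomes the heat equation w_σ = (1/2)w_ηη on η ∈ ℝ.
Initial data: w(η,0) = u(η,0) = 3sin(η) - 2sin(3η) - 2sin(4η).
On η ∈ ℝ each mode satisfies (sin(nη))″ = -n² sin(nη), so exp(-n²σ/2) sin(nη) solves the heat equation; by superposition w(η,σ) = Σ c_n exp(-n²σ/2) sin(nη).
Reading off the coefficients: c_1=3, c_3=-2, c_4=-2, so w(η,σ) = -2exp(-8σ)sin(4η) + 3exp(-σ/2)sin(η) - 2exp(-9σ/2)sin(3η).
Substituting back η = x - τ, σ = τ: u(x,τ) = w(x - τ, τ).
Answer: u(x, τ) = -2exp(-8τ)sin(4x - 4τ) + 3exp(-τ/2)sin(x - τ) - 2exp(-9τ/2)sin(3x - 3τ)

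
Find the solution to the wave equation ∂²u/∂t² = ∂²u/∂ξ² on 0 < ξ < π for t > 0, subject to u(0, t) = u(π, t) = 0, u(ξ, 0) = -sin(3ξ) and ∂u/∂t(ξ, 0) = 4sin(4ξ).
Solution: Using separation of variables u = X(ξ)T(t):
Eigenfunctions: sin(nξ), n = 1, 2, 3, ...
General solution: u(ξ, t) = Σ [A_n cos(n t) + B_n sin(n t)] sin(nξ)
From u(ξ,0) = -sin(3ξ): A_3=-1. From u_t(ξ,0) = 4sin(4ξ), using u_t(ξ,0) = Σ ω_n B_n sin(nξ) with ω_n = n: B_4 = 4/4 = 1.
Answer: u(ξ, t) = sin(4t)sin(4ξ) - sin(3ξ)cos(3t)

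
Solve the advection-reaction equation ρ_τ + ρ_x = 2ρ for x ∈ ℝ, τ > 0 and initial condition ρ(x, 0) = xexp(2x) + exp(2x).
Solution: Substitute ρ = exp(2x)u, i.e. u = exp(-2x)ρ.
By the product rule, ρ_x = exp(2x)(u_x + 2u), ρ_τ = exp(2x)u_τ.
Substituting into the PDE and dividing by exp(2x): u_τ + (u_x + 2u) = 2u.
The lower-order terms cancel, leaving the standard advection equation u_τ + u_x = 0.
Initial data for u: u(x,0) = exp(-2x)ρ(x,0) = x + 1.
Solve for u:
  By method of characteristics (waves move right with speed 1):
  Along characteristics x - τ = const, u is constant, so u(x,τ) = f(x - τ) with f = u(·, 0).
Hence u(x,τ) = x - τ + 1.
Transform back: ρ(x,τ) = exp(2x)u(x,τ).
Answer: ρ(x, τ) = xexp(2x) - τexp(2x) + exp(2x)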